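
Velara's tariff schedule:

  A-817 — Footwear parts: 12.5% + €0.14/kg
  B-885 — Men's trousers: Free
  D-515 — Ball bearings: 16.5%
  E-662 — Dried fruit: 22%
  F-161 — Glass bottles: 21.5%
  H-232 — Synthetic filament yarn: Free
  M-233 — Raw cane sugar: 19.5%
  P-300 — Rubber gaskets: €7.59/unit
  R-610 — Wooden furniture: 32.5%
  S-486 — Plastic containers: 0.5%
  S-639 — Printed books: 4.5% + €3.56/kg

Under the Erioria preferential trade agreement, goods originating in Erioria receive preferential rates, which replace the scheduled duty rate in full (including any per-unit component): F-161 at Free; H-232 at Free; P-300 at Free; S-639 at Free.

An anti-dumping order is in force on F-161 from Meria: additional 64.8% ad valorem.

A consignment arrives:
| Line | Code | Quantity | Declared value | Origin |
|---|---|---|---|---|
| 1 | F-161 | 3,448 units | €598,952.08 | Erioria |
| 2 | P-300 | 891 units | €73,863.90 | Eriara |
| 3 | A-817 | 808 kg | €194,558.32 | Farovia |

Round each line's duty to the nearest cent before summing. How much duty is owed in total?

Line 1 (F-161, Erioria, 3,448 units, €598,952.08):
Base rate for F-161 is 21.5%.
Origin Erioria qualifies under the Velara–Erioria agreement and F-161 is covered: preferential rate Free applies instead.
The additional-duty order on F-161 targets Meria, not Erioria; it does not apply.
Duty = €598,952.08 × 0% = €0.00.
Line 2 (P-300, Eriara, 891 units, €73,863.90):
Base rate for P-300 is €7.59/unit.
P-300 has an FTA preferential rate, but origin Eriara is not Erioria; base rate stands.
Duty = 891 × €7.59 = €6,762.69.
Line 3 (A-817, Farovia, 808 kg, €194,558.32):
Base rate for A-817 is 12.5% + €0.14/kg.
Duty = €194,558.32 × 12.5% + 808 × €0.14 = €24,432.91.
Total = €0.00 + €6,762.69 + €24,432.91 = €31,195.60.

€31,195.60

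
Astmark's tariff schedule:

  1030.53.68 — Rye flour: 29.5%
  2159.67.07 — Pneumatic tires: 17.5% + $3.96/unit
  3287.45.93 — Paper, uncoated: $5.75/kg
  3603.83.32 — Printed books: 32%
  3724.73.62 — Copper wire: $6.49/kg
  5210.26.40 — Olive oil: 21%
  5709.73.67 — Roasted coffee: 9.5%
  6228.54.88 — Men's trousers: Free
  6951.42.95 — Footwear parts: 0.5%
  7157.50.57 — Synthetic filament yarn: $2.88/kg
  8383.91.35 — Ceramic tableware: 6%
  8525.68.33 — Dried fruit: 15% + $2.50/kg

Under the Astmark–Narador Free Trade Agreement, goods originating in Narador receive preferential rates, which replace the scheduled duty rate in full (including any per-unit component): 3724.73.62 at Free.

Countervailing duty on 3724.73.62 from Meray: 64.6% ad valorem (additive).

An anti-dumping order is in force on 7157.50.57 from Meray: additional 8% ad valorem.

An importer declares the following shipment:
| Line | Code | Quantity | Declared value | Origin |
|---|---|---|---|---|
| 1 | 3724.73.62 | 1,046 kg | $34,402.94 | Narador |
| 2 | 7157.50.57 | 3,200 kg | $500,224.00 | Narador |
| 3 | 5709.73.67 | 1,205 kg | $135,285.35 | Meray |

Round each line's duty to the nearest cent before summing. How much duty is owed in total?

Line 1 (3724.73.62, Narador, 1,046 kg, $34,402.94):
Base rate for 3724.73.62 is $6.49/kg.
Origin Narador qualifies under the Astmark–Narador agreement and 3724.73.62 is covered: preferential rate Free applies instead.
The additional-duty order on 3724.73.62 targets Meray, not Narador; it does not apply.
Duty = $34,402.94 × 0% = $0.00.
Line 2 (7157.50.57, Narador, 3,200 kg, $500,224.00):
Base rate for 7157.50.57 is $2.88/kg.
Origin Narador is the FTA partner but 7157.50.57 is not on the preference list; base rate stands.
The additional-duty order on 7157.50.57 targets Meray, not Narador; it does not apply.
Duty = 3,200 × $2.88 = $9,216.00.
Line 3 (5709.73.67, Meray, 1,205 kg, $135,285.35):
Base rate for 5709.73.67 is 9.5%.
Duty = $135,285.35 × 9.5% = $12,852.11.
Total = $0.00 + $9,216.00 + $12,852.11 = $22,068.11.

$22,068.11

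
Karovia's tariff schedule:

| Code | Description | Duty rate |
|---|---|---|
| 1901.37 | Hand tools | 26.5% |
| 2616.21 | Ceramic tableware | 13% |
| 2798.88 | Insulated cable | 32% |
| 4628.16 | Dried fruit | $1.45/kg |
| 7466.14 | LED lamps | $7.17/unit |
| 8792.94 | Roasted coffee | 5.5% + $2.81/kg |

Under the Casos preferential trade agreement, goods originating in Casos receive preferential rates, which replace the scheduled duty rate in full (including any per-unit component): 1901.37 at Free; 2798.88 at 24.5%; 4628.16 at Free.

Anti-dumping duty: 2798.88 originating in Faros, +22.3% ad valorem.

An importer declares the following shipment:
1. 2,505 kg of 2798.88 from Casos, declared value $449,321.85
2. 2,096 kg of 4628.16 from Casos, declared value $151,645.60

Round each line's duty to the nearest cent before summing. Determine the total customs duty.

Line 1 (2798.88, Casos, 2,505 kg, $449,321.85):
Base rate for 2798.88 is 32%.
Origin Casos qualifies under the Karovia–Casos agreement and 2798.88 is covered: preferential rate 24.5% applies instead.
The additional-duty order on 2798.88 targets Faros, not Casos; it does not apply.
Duty = $449,321.85 × 24.5% = $110,083.85.
Line 2 (4628.16, Casos, 2,096 kg, $151,645.60):
Base rate for 4628.16 is $1.45/kg.
Origin Casos qualifies under the Karovia–Casos agreement and 4628.16 is covered: preferential rate Free applies instead.
Duty = $151,645.60 × 0% = $0.00.
Total = $110,083.85 + $0.00 = $110,083.85.

$110,083.85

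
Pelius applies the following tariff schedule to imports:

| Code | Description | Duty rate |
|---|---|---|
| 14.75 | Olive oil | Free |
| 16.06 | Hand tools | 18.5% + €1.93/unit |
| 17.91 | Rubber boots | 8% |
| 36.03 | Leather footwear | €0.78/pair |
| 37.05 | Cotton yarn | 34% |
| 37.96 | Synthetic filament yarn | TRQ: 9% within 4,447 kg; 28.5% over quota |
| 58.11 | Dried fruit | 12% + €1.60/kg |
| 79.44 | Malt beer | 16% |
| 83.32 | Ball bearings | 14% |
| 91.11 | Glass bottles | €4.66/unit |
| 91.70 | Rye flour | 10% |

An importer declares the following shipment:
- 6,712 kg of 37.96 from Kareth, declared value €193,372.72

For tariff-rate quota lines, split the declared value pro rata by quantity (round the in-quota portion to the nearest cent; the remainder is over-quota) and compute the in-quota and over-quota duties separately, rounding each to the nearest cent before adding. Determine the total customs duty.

€30,128.21

Line 1 (37.96, Kareth, 6,712 kg, €193,372.72):
Code 37.96 is under a tariff-rate quota (threshold 4,447 kg). In-quota: 4,447 kg at 9%; over-quota: 2,265 kg at 28.5%.
Pro-rata value split: in-quota = €193,372.72 × 4,447/6,712 = €128,118.07; over-quota = €193,372.72 − €128,118.07 = €65,254.65.
In-quota duty = €128,118.07 × 9% = €11,530.63. Over-quota duty = €65,254.65 × 28.5% = €18,597.58.
Line duty = €11,530.63 + €18,597.58 = €30,128.21.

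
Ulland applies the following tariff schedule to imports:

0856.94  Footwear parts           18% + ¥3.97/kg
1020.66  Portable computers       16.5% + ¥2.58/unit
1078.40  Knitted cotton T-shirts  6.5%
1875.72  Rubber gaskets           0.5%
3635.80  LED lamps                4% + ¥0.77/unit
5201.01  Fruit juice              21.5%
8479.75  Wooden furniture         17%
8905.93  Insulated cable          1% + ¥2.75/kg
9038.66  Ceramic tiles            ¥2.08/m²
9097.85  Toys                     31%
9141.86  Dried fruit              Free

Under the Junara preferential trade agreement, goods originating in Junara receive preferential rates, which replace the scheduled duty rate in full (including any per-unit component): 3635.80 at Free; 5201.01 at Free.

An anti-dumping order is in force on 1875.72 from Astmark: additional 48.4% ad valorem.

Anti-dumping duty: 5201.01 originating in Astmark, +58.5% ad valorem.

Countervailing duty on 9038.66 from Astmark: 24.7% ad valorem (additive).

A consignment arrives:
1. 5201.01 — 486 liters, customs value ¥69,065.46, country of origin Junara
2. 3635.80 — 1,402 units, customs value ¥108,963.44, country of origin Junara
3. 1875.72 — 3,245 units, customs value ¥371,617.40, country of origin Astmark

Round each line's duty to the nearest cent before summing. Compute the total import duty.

Line 1 (5201.01, Junara, 486 liters, ¥69,065.46):
Base rate for 5201.01 is 21.5%.
Origin Junara qualifies under the Ulland–Junara agreement and 5201.01 is covered: preferential rate Free applies instead.
The additional-duty order on 5201.01 targets Astmark, not Junara; it does not apply.
Duty = ¥69,065.46 × 0% = ¥0.00.
Line 2 (3635.80, Junara, 1,402 units, ¥108,963.44):
Base rate for 3635.80 is 4% + ¥0.77/unit.
Origin Junara qualifies under the Ulland–Junara agreement and 3635.80 is covered: preferential rate Free applies instead.
Duty = ¥108,963.44 × 0% = ¥0.00.
Line 3 (1875.72, Astmark, 3,245 units, ¥371,617.40):
Base rate for 1875.72 is 0.5%.
Additional duty on 1875.72 from Astmark: +48.4%. Applied ad valorem rate: 0.5% + 48.4% = 48.9%.
Duty = ¥371,617.40 × 48.9% = ¥181,720.91.
Total = ¥0.00 + ¥0.00 + ¥181,720.91 = ¥181,720.91.

¥181,720.91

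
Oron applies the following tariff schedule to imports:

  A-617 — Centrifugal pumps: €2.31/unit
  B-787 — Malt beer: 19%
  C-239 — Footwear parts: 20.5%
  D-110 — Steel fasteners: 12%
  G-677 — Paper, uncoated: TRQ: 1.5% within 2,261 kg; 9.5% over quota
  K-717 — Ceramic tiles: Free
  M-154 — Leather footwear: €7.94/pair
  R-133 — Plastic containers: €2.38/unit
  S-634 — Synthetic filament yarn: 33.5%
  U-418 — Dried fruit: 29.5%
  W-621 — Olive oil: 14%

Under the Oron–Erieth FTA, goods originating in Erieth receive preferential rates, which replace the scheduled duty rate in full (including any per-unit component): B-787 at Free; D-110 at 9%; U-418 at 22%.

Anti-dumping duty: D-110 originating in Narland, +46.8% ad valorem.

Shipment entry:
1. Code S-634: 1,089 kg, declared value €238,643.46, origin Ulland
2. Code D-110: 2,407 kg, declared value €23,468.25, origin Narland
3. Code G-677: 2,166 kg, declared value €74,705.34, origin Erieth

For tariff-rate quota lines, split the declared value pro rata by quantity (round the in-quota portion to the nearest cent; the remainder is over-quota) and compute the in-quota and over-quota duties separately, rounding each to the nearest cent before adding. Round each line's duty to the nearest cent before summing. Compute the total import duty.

Line 1 (S-634, Ulland, 1,089 kg, €238,643.46):
Base rate for S-634 is 33.5%.
Duty = €238,643.46 × 33.5% = €79,945.56.
Line 2 (D-110, Narland, 2,407 kg, €23,468.25):
Base rate for D-110 is 12%.
D-110 has an FTA preferential rate, but origin Narland is not Erieth; base rate stands.
Additional duty on D-110 from Narland: +46.8%. Applied ad valorem rate: 12% + 46.8% = 58.8%.
Duty = €23,468.25 × 58.8% = €13,799.33.
Line 3 (G-677, Erieth, 2,166 kg, €74,705.34):
Code G-677 is under a tariff-rate quota (threshold 2,261 kg). Quantity 2,166 kg is within the quota, so the in-quota rate 1.5% applies to the full value.
Duty = €74,705.34 × 1.5% = €1,120.58.
Total = €79,945.56 + €13,799.33 + €1,120.58 = €94,865.47.

€94,865.47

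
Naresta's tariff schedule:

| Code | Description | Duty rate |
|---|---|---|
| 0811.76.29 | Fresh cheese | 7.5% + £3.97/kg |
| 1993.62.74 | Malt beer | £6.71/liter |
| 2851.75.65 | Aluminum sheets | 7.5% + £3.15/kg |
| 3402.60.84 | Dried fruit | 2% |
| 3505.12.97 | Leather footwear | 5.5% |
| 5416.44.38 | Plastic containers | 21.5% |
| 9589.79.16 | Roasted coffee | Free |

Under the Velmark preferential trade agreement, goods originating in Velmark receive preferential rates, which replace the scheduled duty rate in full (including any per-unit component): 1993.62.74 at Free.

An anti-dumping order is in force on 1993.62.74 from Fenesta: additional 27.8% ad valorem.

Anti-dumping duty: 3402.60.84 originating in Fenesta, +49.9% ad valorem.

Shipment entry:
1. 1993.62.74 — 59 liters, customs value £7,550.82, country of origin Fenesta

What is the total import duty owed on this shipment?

£2,495.02

Line 1 (1993.62.74, Fenesta, 59 liters, £7,550.82):
Base rate for 1993.62.74 is £6.71/liter.
1993.62.74 has an FTA preferential rate, but origin Fenesta is not Velmark; base rate stands.
Additional duty on 1993.62.74 from Fenesta: +27.8% ad valorem. Applied ad valorem rate = 27.8%.
Duty = £7,550.82 × 27.8% + 59 × £6.71 = £2,495.02.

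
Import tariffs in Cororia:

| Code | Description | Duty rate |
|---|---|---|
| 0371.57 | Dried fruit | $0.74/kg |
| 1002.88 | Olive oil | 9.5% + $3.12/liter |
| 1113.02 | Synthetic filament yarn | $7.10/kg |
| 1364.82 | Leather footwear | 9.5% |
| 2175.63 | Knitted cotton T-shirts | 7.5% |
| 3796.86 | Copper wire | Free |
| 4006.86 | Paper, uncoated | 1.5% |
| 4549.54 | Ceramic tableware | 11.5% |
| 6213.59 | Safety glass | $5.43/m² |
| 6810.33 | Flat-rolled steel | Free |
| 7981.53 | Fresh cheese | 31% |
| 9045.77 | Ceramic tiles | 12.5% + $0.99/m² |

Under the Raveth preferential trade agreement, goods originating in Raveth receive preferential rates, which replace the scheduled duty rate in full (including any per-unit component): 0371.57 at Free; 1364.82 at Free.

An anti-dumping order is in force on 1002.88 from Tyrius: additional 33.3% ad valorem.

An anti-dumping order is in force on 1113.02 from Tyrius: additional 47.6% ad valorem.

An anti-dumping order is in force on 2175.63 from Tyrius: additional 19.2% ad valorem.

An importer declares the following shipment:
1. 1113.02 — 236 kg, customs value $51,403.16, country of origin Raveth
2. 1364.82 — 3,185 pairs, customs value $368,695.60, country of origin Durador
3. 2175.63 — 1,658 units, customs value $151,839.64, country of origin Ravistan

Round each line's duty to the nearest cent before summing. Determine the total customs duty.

Line 1 (1113.02, Raveth, 236 kg, $51,403.16):
Base rate for 1113.02 is $7.10/kg.
Origin Raveth is the FTA partner but 1113.02 is not on the preference list; base rate stands.
The additional-duty order on 1113.02 targets Tyrius, not Raveth; it does not apply.
Duty = 236 × $7.10 = $1,675.60.
Line 2 (1364.82, Durador, 3,185 pairs, $368,695.60):
Base rate for 1364.82 is 9.5%.
1364.82 has an FTA preferential rate, but origin Durador is not Raveth; base rate stands.
Duty = $368,695.60 × 9.5% = $35,026.08.
Line 3 (2175.63, Ravistan, 1,658 units, $151,839.64):
Base rate for 2175.63 is 7.5%.
The additional-duty order on 2175.63 targets Tyrius, not Ravistan; it does not apply.
Duty = $151,839.64 × 7.5% = $11,387.97.
Total = $1,675.60 + $35,026.08 + $11,387.97 = $48,089.65.

$48,089.65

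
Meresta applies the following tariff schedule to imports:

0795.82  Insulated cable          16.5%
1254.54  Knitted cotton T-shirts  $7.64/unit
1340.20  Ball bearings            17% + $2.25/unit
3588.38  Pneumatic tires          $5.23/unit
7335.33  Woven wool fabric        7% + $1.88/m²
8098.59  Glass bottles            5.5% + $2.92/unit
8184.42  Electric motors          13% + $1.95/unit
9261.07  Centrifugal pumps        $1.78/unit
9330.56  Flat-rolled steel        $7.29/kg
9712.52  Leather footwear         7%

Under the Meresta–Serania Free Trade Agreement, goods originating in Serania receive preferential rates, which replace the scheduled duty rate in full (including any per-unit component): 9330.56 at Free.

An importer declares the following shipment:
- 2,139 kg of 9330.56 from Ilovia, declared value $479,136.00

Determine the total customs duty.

Line 1 (9330.56, Ilovia, 2,139 kg, $479,136.00):
Base rate for 9330.56 is $7.29/kg.
9330.56 has an FTA preferential rate, but origin Ilovia is not Serania; base rate stands.
Duty = 2,139 × $7.29 = $15,593.31.

$15,593.31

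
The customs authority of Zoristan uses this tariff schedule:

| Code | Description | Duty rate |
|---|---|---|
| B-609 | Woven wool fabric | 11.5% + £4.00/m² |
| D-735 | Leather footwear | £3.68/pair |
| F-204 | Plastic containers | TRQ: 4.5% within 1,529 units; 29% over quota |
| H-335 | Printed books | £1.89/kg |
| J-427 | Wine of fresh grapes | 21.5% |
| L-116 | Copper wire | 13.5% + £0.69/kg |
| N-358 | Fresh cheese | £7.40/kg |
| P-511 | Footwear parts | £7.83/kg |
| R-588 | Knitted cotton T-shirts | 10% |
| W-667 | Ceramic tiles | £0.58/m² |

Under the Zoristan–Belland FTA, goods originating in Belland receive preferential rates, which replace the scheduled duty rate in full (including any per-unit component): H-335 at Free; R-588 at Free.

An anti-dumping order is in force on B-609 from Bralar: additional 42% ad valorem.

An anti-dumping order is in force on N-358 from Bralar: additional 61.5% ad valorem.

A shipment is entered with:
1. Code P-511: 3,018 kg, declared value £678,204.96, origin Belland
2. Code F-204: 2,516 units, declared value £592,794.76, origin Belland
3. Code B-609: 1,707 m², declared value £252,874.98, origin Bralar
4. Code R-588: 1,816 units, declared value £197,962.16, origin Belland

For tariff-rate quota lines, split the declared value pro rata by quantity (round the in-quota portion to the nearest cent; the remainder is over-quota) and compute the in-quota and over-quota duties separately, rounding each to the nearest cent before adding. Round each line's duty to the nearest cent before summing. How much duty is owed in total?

£249,396.85

Line 1 (P-511, Belland, 3,018 kg, £678,204.96):
Base rate for P-511 is £7.83/kg.
Origin Belland is the FTA partner but P-511 is not on the preference list; base rate stands.
Duty = 3,018 × £7.83 = £23,630.94.
Line 2 (F-204, Belland, 2,516 units, £592,794.76):
Code F-204 is under a tariff-rate quota (threshold 1,529 units). In-quota: 1,529 units at 4.5%; over-quota: 987 units at 29%.
Pro-rata value split: in-quota = £592,794.76 × 1,529/2,516 = £360,247.69; over-quota = £592,794.76 − £360,247.69 = £232,547.07.
In-quota duty = £360,247.69 × 4.5% = £16,211.15. Over-quota duty = £232,547.07 × 29% = £67,438.65.
Line duty = £16,211.15 + £67,438.65 = £83,649.80.
Line 3 (B-609, Bralar, 1,707 m², £252,874.98):
Base rate for B-609 is 11.5% + £4.00/m².
Additional duty on B-609 from Bralar: +42%. Applied ad valorem rate: 11.5% + 42% = 53.5%.
Duty = £252,874.98 × 53.5% + 1,707 × £4.00 = £142,116.11.
Line 4 (R-588, Belland, 1,816 units, £197,962.16):
Base rate for R-588 is 10%.
Origin Belland qualifies under the Zoristan–Belland agreement and R-588 is covered: preferential rate Free applies instead.
Duty = £197,962.16 × 0% = £0.00.
Total = £23,630.94 + £83,649.80 + £142,116.11 + £0.00 = £249,396.85.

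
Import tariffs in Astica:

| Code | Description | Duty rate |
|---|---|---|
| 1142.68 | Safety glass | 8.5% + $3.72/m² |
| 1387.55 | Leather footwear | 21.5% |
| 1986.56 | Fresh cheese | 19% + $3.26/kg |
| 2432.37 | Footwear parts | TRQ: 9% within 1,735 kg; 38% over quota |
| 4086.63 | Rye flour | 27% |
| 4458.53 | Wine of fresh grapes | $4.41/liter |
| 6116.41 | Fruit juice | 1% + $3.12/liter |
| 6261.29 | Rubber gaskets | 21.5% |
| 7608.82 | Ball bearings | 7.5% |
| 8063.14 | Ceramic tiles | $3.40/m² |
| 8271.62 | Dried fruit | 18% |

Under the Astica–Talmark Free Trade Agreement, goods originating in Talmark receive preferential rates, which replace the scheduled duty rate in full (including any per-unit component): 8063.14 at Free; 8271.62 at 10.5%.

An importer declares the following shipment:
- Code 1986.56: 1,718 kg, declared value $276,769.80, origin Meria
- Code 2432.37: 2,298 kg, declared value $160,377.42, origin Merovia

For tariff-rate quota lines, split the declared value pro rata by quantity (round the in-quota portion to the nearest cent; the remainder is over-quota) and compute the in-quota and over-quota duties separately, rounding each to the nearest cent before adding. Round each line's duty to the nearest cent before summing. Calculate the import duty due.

Line 1 (1986.56, Meria, 1,718 kg, $276,769.80):
Base rate for 1986.56 is 19% + $3.26/kg.
Duty = $276,769.80 × 19% + 1,718 × $3.26 = $58,186.94.
Line 2 (2432.37, Merovia, 2,298 kg, $160,377.42):
Code 2432.37 is under a tariff-rate quota (threshold 1,735 kg). In-quota: 1,735 kg at 9%; over-quota: 563 kg at 38%.
Pro-rata value split: in-quota = $160,377.42 × 1,735/2,298 = $121,085.65; over-quota = $160,377.42 − $121,085.65 = $39,291.77.
In-quota duty = $121,085.65 × 9% = $10,897.71. Over-quota duty = $39,291.77 × 38% = $14,930.87.
Line duty = $10,897.71 + $14,930.87 = $25,828.58.
Total = $58,186.94 + $25,828.58 = $84,015.52.

$84,015.52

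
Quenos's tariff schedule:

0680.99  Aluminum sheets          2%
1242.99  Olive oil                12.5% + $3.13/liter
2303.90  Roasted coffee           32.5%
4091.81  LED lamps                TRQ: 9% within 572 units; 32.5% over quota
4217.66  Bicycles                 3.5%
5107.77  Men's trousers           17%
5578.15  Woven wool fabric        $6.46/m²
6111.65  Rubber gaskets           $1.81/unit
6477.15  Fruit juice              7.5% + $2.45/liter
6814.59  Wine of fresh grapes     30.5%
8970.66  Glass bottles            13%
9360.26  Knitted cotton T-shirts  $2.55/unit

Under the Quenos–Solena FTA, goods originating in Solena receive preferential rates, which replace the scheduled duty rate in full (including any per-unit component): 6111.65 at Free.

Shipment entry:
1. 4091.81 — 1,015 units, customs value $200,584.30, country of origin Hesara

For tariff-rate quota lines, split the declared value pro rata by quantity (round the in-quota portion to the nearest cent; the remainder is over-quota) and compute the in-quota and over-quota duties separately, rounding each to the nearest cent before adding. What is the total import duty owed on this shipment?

$38,625.82

Line 1 (4091.81, Hesara, 1,015 units, $200,584.30):
Code 4091.81 is under a tariff-rate quota (threshold 572 units). In-quota: 572 units at 9%; over-quota: 443 units at 32.5%.
Pro-rata value split: in-quota = $200,584.30 × 572/1,015 = $113,038.64; over-quota = $200,584.30 − $113,038.64 = $87,545.66.
In-quota duty = $113,038.64 × 9% = $10,173.48. Over-quota duty = $87,545.66 × 32.5% = $28,452.34.
Line duty = $10,173.48 + $28,452.34 = $38,625.82.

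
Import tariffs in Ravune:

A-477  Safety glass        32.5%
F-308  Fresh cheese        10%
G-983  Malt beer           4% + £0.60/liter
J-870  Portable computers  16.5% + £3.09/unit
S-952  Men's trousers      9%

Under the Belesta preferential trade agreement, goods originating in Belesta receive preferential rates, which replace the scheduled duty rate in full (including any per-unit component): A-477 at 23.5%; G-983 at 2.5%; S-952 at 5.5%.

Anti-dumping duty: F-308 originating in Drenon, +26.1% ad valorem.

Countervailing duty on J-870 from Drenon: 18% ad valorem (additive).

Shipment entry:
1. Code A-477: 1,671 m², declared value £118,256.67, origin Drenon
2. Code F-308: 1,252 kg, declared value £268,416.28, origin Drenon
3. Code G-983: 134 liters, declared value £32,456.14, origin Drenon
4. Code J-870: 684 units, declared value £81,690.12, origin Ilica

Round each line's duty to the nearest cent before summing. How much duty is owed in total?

£152,302.78

Line 1 (A-477, Drenon, 1,671 m², £118,256.67):
Base rate for A-477 is 32.5%.
A-477 has an FTA preferential rate, but origin Drenon is not Belesta; base rate stands.
Duty = £118,256.67 × 32.5% = £38,433.42.
Line 2 (F-308, Drenon, 1,252 kg, £268,416.28):
Base rate for F-308 is 10%.
Additional duty on F-308 from Drenon: +26.1%. Applied ad valorem rate: 10% + 26.1% = 36.1%.
Duty = £268,416.28 × 36.1% = £96,898.28.
Line 3 (G-983, Drenon, 134 liters, £32,456.14):
Base rate for G-983 is 4% + £0.60/liter.
G-983 has an FTA preferential rate, but origin Drenon is not Belesta; base rate stands.
Duty = £32,456.14 × 4% + 134 × £0.60 = £1,378.65.
Line 4 (J-870, Ilica, 684 units, £81,690.12):
Base rate for J-870 is 16.5% + £3.09/unit.
The additional-duty order on J-870 targets Drenon, not Ilica; it does not apply.
Duty = £81,690.12 × 16.5% + 684 × £3.09 = £15,592.43.
Total = £38,433.42 + £96,898.28 + £1,378.65 + £15,592.43 = £152,302.78.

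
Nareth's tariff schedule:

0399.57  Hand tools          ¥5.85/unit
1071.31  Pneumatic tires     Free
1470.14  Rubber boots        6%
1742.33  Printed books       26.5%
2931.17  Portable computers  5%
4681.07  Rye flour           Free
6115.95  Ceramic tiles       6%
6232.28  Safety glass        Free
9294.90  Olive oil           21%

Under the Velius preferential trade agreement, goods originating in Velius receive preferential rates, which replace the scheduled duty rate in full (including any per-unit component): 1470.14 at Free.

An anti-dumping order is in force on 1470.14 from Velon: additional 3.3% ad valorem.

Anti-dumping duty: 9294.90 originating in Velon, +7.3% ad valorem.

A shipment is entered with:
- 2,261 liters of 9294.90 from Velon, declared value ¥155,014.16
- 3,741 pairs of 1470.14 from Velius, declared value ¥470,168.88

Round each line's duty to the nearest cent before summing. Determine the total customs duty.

Line 1 (9294.90, Velon, 2,261 liters, ¥155,014.16):
Base rate for 9294.90 is 21%.
Additional duty on 9294.90 from Velon: +7.3%. Applied ad valorem rate: 21% + 7.3% = 28.3%.
Duty = ¥155,014.16 × 28.3% = ¥43,869.01.
Line 2 (1470.14, Velius, 3,741 pairs, ¥470,168.88):
Base rate for 1470.14 is 6%.
Origin Velius qualifies under the Nareth–Velius agreement and 1470.14 is covered: preferential rate Free applies instead.
The additional-duty order on 1470.14 targets Velon, not Velius; it does not apply.
Duty = ¥470,168.88 × 0% = ¥0.00.
Total = ¥43,869.01 + ¥0.00 = ¥43,869.01.

¥43,869.01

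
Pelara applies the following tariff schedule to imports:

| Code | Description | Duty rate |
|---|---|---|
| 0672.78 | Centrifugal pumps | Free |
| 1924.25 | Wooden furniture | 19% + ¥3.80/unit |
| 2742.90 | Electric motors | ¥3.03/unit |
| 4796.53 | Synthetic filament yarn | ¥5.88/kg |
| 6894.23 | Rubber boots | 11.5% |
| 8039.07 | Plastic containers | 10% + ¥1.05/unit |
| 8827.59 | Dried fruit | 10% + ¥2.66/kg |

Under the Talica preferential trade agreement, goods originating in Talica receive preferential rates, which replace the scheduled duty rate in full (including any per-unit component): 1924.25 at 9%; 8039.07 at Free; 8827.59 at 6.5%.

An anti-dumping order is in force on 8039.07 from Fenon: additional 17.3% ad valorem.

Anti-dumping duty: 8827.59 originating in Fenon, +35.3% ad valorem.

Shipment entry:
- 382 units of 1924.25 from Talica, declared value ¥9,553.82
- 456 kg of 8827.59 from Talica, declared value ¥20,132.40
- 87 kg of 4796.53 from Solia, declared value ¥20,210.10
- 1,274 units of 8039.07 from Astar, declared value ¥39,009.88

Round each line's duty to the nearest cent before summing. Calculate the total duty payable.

Line 1 (1924.25, Talica, 382 units, ¥9,553.82):
Base rate for 1924.25 is 19% + ¥3.80/unit.
Origin Talica qualifies under the Pelara–Talica agreement and 1924.25 is covered: preferential rate 9% applies instead.
Duty = ¥9,553.82 × 9% = ¥859.84.
Line 2 (8827.59, Talica, 456 kg, ¥20,132.40):
Base rate for 8827.59 is 10% + ¥2.66/kg.
Origin Talica qualifies under the Pelara–Talica agreement and 8827.59 is covered: preferential rate 6.5% applies instead.
The additional-duty order on 8827.59 targets Fenon, not Talica; it does not apply.
Duty = ¥20,132.40 × 6.5% = ¥1,308.61.
Line 3 (4796.53, Solia, 87 kg, ¥20,210.10):
Base rate for 4796.53 is ¥5.88/kg.
Duty = 87 × ¥5.88 = ¥511.56.
Line 4 (8039.07, Astar, 1,274 units, ¥39,009.88):
Base rate for 8039.07 is 10% + ¥1.05/unit.
8039.07 has an FTA preferential rate, but origin Astar is not Talica; base rate stands.
The additional-duty order on 8039.07 targets Fenon, not Astar; it does not apply.
Duty = ¥39,009.88 × 10% + 1,274 × ¥1.05 = ¥5,238.69.
Total = ¥859.84 + ¥1,308.61 + ¥511.56 + ¥5,238.69 = ¥7,918.70.

¥7,918.70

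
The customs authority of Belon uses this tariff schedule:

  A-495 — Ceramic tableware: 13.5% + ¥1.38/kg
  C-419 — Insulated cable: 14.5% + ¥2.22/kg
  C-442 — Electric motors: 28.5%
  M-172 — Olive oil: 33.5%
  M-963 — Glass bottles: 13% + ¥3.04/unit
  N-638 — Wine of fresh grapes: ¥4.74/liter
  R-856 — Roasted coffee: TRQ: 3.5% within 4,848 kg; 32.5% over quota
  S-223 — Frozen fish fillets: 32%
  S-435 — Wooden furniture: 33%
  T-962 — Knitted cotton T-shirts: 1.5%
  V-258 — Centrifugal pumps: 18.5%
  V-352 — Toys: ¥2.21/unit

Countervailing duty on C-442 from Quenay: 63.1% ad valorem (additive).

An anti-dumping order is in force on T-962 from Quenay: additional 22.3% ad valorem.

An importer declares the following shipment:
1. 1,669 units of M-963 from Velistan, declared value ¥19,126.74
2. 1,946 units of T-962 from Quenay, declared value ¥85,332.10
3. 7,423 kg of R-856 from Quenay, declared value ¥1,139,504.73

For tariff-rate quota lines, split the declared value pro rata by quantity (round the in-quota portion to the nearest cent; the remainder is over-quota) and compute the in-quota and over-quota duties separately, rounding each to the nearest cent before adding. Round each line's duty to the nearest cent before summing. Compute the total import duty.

Line 1 (M-963, Velistan, 1,669 units, ¥19,126.74):
Base rate for M-963 is 13% + ¥3.04/unit.
Duty = ¥19,126.74 × 13% + 1,669 × ¥3.04 = ¥7,560.24.
Line 2 (T-962, Quenay, 1,946 units, ¥85,332.10):
Base rate for T-962 is 1.5%.
Additional duty on T-962 from Quenay: +22.3%. Applied ad valorem rate: 1.5% + 22.3% = 23.8%.
Duty = ¥85,332.10 × 23.8% = ¥20,309.04.
Line 3 (R-856, Quenay, 7,423 kg, ¥1,139,504.73):
Code R-856 is under a tariff-rate quota (threshold 4,848 kg). In-quota: 4,848 kg at 3.5%; over-quota: 2,575 kg at 32.5%.
Pro-rata value split: in-quota = ¥1,139,504.73 × 4,848/7,423 = ¥744,216.48; over-quota = ¥1,139,504.73 − ¥744,216.48 = ¥395,288.25.
In-quota duty = ¥744,216.48 × 3.5% = ¥26,047.58. Over-quota duty = ¥395,288.25 × 32.5% = ¥128,468.68.
Line duty = ¥26,047.58 + ¥128,468.68 = ¥154,516.26.
Total = ¥7,560.24 + ¥20,309.04 + ¥154,516.26 = ¥182,385.54.

¥182,385.54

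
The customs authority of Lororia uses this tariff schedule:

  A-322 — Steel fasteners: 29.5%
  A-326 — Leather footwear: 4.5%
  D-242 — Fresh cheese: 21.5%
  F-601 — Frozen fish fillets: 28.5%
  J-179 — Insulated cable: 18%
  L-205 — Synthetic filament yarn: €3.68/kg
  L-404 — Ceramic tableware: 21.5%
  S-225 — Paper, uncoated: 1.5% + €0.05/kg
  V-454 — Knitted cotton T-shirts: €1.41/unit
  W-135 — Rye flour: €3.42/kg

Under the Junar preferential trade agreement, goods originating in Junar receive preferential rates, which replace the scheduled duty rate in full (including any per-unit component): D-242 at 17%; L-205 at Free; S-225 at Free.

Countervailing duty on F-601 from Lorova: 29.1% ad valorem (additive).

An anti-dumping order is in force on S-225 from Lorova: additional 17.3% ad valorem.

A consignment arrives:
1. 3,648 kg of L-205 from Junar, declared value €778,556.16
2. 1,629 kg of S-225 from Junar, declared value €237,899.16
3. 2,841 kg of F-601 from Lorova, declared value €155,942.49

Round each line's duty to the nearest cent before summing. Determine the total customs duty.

Line 1 (L-205, Junar, 3,648 kg, €778,556.16):
Base rate for L-205 is €3.68/kg.
Origin Junar qualifies under the Lororia–Junar agreement and L-205 is covered: preferential rate Free applies instead.
Duty = €778,556.16 × 0% = €0.00.
Line 2 (S-225, Junar, 1,629 kg, €237,899.16):
Base rate for S-225 is 1.5% + €0.05/kg.
Origin Junar qualifies under the Lororia–Junar agreement and S-225 is covered: preferential rate Free applies instead.
The additional-duty order on S-225 targets Lorova, not Junar; it does not apply.
Duty = €237,899.16 × 0% = €0.00.
Line 3 (F-601, Lorova, 2,841 kg, €155,942.49):
Base rate for F-601 is 28.5%.
Additional duty on F-601 from Lorova: +29.1%. Applied ad valorem rate: 28.5% + 29.1% = 57.6%.
Duty = €155,942.49 × 57.6% = €89,822.87.
Total = €0.00 + €0.00 + €89,822.87 = €89,822.87.

€89,822.87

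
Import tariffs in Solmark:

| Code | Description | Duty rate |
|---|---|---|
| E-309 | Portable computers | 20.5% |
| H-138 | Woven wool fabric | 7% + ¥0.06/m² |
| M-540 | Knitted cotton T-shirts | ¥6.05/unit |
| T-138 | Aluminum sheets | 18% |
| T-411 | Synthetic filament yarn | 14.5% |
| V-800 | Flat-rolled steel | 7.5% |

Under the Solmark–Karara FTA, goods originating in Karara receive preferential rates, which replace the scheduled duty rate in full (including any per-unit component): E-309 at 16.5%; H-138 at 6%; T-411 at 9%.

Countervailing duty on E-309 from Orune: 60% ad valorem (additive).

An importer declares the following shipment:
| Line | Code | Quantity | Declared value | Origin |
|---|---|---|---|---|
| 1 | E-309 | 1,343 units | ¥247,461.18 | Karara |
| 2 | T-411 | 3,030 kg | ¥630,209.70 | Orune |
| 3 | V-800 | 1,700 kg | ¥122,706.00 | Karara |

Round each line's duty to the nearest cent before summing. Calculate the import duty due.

¥141,414.45

Line 1 (E-309, Karara, 1,343 units, ¥247,461.18):
Base rate for E-309 is 20.5%.
Origin Karara qualifies under the Solmark–Karara agreement and E-309 is covered: preferential rate 16.5% applies instead.
The additional-duty order on E-309 targets Orune, not Karara; it does not apply.
Duty = ¥247,461.18 × 16.5% = ¥40,831.09.
Line 2 (T-411, Orune, 3,030 kg, ¥630,209.70):
Base rate for T-411 is 14.5%.
T-411 has an FTA preferential rate, but origin Orune is not Karara; base rate stands.
Duty = ¥630,209.70 × 14.5% = ¥91,380.41.
Line 3 (V-800, Karara, 1,700 kg, ¥122,706.00):
Base rate for V-800 is 7.5%.
Origin Karara is the FTA partner but V-800 is not on the preference list; base rate stands.
Duty = ¥122,706.00 × 7.5% = ¥9,202.95.
Total = ¥40,831.09 + ¥91,380.41 + ¥9,202.95 = ¥141,414.45.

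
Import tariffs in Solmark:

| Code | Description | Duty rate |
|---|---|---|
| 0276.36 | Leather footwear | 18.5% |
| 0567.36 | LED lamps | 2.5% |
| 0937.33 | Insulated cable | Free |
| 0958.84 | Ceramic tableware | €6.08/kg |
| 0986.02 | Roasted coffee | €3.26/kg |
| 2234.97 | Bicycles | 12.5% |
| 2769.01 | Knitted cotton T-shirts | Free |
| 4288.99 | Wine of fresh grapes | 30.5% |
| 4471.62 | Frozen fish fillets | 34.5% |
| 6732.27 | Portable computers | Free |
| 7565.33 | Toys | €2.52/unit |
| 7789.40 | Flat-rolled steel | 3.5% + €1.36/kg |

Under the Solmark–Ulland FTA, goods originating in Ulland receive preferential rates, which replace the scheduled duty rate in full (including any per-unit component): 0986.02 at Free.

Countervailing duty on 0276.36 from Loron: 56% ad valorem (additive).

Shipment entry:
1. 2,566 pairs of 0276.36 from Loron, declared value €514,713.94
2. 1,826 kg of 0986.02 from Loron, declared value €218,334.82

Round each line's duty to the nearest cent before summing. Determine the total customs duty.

€389,414.65

Line 1 (0276.36, Loron, 2,566 pairs, €514,713.94):
Base rate for 0276.36 is 18.5%.
Additional duty on 0276.36 from Loron: +56%. Applied ad valorem rate: 18.5% + 56% = 74.5%.
Duty = €514,713.94 × 74.5% = €383,461.89.
Line 2 (0986.02, Loron, 1,826 kg, €218,334.82):
Base rate for 0986.02 is €3.26/kg.
0986.02 has an FTA preferential rate, but origin Loron is not Ulland; base rate stands.
Duty = 1,826 × €3.26 = €5,952.76.
Total = €383,461.89 + €5,952.76 = €389,414.65.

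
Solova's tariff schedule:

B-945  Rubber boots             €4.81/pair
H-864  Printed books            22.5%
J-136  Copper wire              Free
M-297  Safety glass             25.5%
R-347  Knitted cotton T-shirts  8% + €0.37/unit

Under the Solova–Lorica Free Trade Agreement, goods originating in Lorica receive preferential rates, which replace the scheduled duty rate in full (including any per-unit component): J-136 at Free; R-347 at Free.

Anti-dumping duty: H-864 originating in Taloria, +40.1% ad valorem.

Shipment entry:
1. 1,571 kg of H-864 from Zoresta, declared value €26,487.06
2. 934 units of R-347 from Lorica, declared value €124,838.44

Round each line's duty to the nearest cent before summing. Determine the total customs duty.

Line 1 (H-864, Zoresta, 1,571 kg, €26,487.06):
Base rate for H-864 is 22.5%.
The additional-duty order on H-864 targets Taloria, not Zoresta; it does not apply.
Duty = €26,487.06 × 22.5% = €5,959.59.
Line 2 (R-347, Lorica, 934 units, €124,838.44):
Base rate for R-347 is 8% + €0.37/unit.
Origin Lorica qualifies under the Solova–Lorica agreement and R-347 is covered: preferential rate Free applies instead.
Duty = €124,838.44 × 0% = €0.00.
Total = €5,959.59 + €0.00 = €5,959.59.

€5,959.59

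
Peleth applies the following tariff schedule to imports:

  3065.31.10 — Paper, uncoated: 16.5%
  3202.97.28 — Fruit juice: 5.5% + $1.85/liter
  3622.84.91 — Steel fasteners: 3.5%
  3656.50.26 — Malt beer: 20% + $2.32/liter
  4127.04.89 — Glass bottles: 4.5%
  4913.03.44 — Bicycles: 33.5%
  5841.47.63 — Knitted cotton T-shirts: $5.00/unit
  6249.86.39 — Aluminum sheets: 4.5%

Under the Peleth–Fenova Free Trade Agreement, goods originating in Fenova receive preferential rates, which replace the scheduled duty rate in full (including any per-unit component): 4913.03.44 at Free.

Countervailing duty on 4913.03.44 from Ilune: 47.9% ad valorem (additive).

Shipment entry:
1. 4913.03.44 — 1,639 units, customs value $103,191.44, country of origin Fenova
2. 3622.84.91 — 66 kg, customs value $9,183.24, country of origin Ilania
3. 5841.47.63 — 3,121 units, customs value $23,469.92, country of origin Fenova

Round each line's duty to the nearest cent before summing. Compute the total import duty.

$15,926.41

Line 1 (4913.03.44, Fenova, 1,639 units, $103,191.44):
Base rate for 4913.03.44 is 33.5%.
Origin Fenova qualifies under the Peleth–Fenova agreement and 4913.03.44 is covered: preferential rate Free applies instead.
The additional-duty order on 4913.03.44 targets Ilune, not Fenova; it does not apply.
Duty = $103,191.44 × 0% = $0.00.
Line 2 (3622.84.91, Ilania, 66 kg, $9,183.24):
Base rate for 3622.84.91 is 3.5%.
Duty = $9,183.24 × 3.5% = $321.41.
Line 3 (5841.47.63, Fenova, 3,121 units, $23,469.92):
Base rate for 5841.47.63 is $5.00/unit.
Origin Fenova is the FTA partner but 5841.47.63 is not on the preference list; base rate stands.
Duty = 3,121 × $5.00 = $15,605.00.
Total = $0.00 + $321.41 + $15,605.00 = $15,926.41.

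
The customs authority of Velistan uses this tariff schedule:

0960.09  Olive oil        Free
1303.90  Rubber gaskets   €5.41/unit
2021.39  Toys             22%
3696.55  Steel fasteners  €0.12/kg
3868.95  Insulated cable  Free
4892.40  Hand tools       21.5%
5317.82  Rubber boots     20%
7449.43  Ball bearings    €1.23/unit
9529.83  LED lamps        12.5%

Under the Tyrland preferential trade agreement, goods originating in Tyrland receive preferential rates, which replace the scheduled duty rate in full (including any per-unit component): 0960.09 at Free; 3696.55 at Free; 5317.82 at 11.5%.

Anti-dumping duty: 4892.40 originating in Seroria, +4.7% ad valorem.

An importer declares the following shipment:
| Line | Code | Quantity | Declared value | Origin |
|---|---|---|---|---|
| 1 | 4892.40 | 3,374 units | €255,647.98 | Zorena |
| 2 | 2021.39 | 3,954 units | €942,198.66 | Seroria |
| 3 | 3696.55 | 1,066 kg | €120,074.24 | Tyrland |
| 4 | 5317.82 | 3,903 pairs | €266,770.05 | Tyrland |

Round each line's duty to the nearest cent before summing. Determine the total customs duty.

Line 1 (4892.40, Zorena, 3,374 units, €255,647.98):
Base rate for 4892.40 is 21.5%.
The additional-duty order on 4892.40 targets Seroria, not Zorena; it does not apply.
Duty = €255,647.98 × 21.5% = €54,964.32.
Line 2 (2021.39, Seroria, 3,954 units, €942,198.66):
Base rate for 2021.39 is 22%.
Duty = €942,198.66 × 22% = €207,283.71.
Line 3 (3696.55, Tyrland, 1,066 kg, €120,074.24):
Base rate for 3696.55 is €0.12/kg.
Origin Tyrland qualifies under the Velistan–Tyrland agreement and 3696.55 is covered: preferential rate Free applies instead.
Duty = €120,074.24 × 0% = €0.00.
Line 4 (5317.82, Tyrland, 3,903 pairs, €266,770.05):
Base rate for 5317.82 is 20%.
Origin Tyrland qualifies under the Velistan–Tyrland agreement and 5317.82 is covered: preferential rate 11.5% applies instead.
Duty = €266,770.05 × 11.5% = €30,678.56.
Total = €54,964.32 + €207,283.71 + €0.00 + €30,678.56 = €292,926.59.

€292,926.59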